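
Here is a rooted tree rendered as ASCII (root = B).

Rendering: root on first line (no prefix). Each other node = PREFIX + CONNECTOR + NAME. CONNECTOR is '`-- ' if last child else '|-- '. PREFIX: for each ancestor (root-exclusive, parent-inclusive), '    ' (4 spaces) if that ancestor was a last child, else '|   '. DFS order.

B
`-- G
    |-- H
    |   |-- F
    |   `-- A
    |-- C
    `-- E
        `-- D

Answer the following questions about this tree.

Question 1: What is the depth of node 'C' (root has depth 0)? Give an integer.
Path from root to C: B -> G -> C
Depth = number of edges = 2

Answer: 2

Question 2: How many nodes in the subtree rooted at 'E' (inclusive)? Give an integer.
Subtree rooted at E contains: D, E
Count = 2

Answer: 2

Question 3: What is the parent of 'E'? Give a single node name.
Answer: G

Derivation:
Scan adjacency: E appears as child of G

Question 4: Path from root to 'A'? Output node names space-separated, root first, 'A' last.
Answer: B G H A

Derivation:
Walk down from root: B -> G -> H -> A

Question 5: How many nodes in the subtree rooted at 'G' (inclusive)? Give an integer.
Answer: 7

Derivation:
Subtree rooted at G contains: A, C, D, E, F, G, H
Count = 7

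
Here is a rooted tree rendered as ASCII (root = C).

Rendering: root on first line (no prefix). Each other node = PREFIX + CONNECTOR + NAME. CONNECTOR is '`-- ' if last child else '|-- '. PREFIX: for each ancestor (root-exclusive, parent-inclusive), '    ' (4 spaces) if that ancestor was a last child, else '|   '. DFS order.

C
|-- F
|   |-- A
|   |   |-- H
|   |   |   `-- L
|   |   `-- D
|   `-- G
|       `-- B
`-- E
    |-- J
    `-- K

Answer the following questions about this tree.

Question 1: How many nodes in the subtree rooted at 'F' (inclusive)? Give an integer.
Answer: 7

Derivation:
Subtree rooted at F contains: A, B, D, F, G, H, L
Count = 7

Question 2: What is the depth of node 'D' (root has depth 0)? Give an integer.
Answer: 3

Derivation:
Path from root to D: C -> F -> A -> D
Depth = number of edges = 3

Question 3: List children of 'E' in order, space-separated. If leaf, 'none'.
Answer: J K

Derivation:
Node E's children (from adjacency): J, K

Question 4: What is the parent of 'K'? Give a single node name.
Answer: E

Derivation:
Scan adjacency: K appears as child of E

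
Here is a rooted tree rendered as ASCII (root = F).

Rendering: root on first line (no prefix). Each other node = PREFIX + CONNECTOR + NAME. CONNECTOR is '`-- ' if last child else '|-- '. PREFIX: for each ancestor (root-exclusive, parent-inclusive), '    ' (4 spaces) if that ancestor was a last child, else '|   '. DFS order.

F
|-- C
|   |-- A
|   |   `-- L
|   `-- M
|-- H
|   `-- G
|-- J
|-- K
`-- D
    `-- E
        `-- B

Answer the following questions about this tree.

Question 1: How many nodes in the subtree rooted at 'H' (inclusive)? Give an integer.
Subtree rooted at H contains: G, H
Count = 2

Answer: 2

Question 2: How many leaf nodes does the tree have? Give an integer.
Answer: 6

Derivation:
Leaves (nodes with no children): B, G, J, K, L, M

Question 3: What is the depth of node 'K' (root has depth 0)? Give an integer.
Path from root to K: F -> K
Depth = number of edges = 1

Answer: 1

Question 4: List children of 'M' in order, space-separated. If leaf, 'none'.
Node M's children (from adjacency): (leaf)

Answer: none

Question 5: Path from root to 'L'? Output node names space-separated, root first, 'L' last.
Answer: F C A L

Derivation:
Walk down from root: F -> C -> A -> L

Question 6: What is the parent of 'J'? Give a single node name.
Scan adjacency: J appears as child of F

Answer: F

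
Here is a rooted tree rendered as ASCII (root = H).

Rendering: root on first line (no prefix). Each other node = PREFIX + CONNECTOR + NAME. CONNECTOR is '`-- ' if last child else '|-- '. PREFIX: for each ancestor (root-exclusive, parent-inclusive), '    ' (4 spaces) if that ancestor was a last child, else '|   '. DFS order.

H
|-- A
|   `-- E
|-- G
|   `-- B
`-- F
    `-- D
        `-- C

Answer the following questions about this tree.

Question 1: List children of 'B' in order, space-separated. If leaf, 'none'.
Node B's children (from adjacency): (leaf)

Answer: none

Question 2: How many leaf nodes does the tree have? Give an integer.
Answer: 3

Derivation:
Leaves (nodes with no children): B, C, E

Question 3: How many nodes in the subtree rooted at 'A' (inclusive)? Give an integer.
Subtree rooted at A contains: A, E
Count = 2

Answer: 2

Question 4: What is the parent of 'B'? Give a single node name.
Scan adjacency: B appears as child of G

Answer: G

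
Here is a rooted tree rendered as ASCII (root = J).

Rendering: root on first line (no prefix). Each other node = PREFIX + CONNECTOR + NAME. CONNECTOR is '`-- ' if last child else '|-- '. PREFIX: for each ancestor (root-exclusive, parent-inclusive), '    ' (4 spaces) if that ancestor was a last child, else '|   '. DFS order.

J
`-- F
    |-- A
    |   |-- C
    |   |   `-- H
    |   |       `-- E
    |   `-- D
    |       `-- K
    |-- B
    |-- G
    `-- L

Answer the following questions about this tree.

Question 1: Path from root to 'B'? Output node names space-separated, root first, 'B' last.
Answer: J F B

Derivation:
Walk down from root: J -> F -> B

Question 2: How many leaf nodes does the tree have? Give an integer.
Leaves (nodes with no children): B, E, G, K, L

Answer: 5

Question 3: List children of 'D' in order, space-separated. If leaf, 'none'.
Answer: K

Derivation:
Node D's children (from adjacency): K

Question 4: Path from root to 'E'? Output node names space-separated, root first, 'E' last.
Walk down from root: J -> F -> A -> C -> H -> E

Answer: J F A C H E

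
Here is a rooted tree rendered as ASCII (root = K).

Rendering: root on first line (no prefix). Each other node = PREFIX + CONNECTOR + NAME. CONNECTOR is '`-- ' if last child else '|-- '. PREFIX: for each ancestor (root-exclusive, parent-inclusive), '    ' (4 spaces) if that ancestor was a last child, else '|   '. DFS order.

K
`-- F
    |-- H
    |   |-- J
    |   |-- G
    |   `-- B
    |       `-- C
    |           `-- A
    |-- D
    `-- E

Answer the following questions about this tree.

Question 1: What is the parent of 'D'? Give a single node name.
Scan adjacency: D appears as child of F

Answer: F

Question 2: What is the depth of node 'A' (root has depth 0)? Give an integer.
Path from root to A: K -> F -> H -> B -> C -> A
Depth = number of edges = 5

Answer: 5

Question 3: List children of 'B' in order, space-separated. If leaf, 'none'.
Node B's children (from adjacency): C

Answer: C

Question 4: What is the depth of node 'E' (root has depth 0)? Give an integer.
Path from root to E: K -> F -> E
Depth = number of edges = 2

Answer: 2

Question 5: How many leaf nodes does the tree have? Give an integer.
Leaves (nodes with no children): A, D, E, G, J

Answer: 5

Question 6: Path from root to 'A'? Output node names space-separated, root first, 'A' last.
Walk down from root: K -> F -> H -> B -> C -> A

Answer: K F H B C A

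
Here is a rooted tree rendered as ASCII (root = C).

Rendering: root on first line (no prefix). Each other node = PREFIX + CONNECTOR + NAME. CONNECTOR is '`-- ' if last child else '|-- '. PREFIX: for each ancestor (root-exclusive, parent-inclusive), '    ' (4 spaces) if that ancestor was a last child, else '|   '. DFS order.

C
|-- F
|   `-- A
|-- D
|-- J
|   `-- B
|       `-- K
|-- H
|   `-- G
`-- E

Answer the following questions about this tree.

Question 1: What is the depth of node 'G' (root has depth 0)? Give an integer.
Answer: 2

Derivation:
Path from root to G: C -> H -> G
Depth = number of edges = 2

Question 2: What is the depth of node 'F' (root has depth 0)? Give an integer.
Answer: 1

Derivation:
Path from root to F: C -> F
Depth = number of edges = 1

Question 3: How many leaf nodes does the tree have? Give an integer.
Leaves (nodes with no children): A, D, E, G, K

Answer: 5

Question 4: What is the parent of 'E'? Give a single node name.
Scan adjacency: E appears as child of C

Answer: C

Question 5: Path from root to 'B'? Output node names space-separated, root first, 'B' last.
Answer: C J B

Derivation:
Walk down from root: C -> J -> B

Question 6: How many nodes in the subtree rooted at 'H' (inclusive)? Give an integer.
Subtree rooted at H contains: G, H
Count = 2

Answer: 2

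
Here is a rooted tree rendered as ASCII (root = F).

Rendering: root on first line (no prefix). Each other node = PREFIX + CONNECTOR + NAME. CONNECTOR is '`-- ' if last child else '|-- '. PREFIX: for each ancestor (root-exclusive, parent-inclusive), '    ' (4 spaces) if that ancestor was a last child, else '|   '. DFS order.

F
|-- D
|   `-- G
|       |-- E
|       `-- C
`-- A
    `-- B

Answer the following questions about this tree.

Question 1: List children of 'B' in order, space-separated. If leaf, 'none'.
Answer: none

Derivation:
Node B's children (from adjacency): (leaf)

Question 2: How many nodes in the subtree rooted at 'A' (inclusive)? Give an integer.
Answer: 2

Derivation:
Subtree rooted at A contains: A, B
Count = 2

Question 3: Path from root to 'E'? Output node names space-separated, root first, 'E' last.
Answer: F D G E

Derivation:
Walk down from root: F -> D -> G -> E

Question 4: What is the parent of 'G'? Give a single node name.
Answer: D

Derivation:
Scan adjacency: G appears as child of D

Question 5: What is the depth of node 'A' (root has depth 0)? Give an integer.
Path from root to A: F -> A
Depth = number of edges = 1

Answer: 1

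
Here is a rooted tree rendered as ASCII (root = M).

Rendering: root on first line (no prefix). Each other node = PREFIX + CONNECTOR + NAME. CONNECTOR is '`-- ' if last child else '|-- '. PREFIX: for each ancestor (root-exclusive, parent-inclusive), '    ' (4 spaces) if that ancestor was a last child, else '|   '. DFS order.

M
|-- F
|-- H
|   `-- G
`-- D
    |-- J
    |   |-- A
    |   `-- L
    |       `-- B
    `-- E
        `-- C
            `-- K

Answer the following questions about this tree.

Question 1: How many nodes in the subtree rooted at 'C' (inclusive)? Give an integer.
Subtree rooted at C contains: C, K
Count = 2

Answer: 2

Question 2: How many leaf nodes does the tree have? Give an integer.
Leaves (nodes with no children): A, B, F, G, K

Answer: 5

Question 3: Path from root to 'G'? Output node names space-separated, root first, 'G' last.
Answer: M H G

Derivation:
Walk down from root: M -> H -> G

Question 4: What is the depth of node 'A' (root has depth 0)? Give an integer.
Path from root to A: M -> D -> J -> A
Depth = number of edges = 3

Answer: 3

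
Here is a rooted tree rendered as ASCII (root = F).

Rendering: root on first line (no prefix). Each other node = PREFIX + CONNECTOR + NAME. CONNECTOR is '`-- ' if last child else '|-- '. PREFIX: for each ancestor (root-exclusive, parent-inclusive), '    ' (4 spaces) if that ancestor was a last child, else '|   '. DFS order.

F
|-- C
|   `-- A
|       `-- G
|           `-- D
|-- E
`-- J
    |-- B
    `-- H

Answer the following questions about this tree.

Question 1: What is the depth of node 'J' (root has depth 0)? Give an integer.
Answer: 1

Derivation:
Path from root to J: F -> J
Depth = number of edges = 1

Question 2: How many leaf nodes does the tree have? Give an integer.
Answer: 4

Derivation:
Leaves (nodes with no children): B, D, E, H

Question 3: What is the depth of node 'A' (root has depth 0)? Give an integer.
Answer: 2

Derivation:
Path from root to A: F -> C -> A
Depth = number of edges = 2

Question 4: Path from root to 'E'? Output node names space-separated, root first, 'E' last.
Walk down from root: F -> E

Answer: F E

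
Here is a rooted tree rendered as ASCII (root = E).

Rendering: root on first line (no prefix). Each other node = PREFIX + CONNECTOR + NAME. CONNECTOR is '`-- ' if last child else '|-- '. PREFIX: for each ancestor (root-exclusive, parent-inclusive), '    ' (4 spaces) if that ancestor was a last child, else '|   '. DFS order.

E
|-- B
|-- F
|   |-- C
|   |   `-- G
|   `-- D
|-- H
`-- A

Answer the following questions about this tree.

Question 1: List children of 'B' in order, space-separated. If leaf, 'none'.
Answer: none

Derivation:
Node B's children (from adjacency): (leaf)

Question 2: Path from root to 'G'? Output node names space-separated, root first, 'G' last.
Answer: E F C G

Derivation:
Walk down from root: E -> F -> C -> G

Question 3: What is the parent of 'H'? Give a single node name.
Scan adjacency: H appears as child of E

Answer: E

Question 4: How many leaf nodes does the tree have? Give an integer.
Answer: 5

Derivation:
Leaves (nodes with no children): A, B, D, G, H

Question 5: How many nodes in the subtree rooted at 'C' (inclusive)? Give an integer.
Answer: 2

Derivation:
Subtree rooted at C contains: C, G
Count = 2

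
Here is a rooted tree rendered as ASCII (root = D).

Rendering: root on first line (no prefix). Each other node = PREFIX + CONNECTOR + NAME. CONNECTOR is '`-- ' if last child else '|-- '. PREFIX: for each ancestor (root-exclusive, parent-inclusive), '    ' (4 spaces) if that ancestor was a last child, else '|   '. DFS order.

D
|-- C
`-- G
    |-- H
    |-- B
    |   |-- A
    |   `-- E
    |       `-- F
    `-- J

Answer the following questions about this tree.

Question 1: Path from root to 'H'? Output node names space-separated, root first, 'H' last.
Answer: D G H

Derivation:
Walk down from root: D -> G -> H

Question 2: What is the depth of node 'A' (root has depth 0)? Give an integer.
Answer: 3

Derivation:
Path from root to A: D -> G -> B -> A
Depth = number of edges = 3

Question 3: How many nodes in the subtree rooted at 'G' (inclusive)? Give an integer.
Subtree rooted at G contains: A, B, E, F, G, H, J
Count = 7

Answer: 7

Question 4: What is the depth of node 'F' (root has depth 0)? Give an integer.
Path from root to F: D -> G -> B -> E -> F
Depth = number of edges = 4

Answer: 4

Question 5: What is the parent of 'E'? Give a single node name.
Scan adjacency: E appears as child of B

Answer: B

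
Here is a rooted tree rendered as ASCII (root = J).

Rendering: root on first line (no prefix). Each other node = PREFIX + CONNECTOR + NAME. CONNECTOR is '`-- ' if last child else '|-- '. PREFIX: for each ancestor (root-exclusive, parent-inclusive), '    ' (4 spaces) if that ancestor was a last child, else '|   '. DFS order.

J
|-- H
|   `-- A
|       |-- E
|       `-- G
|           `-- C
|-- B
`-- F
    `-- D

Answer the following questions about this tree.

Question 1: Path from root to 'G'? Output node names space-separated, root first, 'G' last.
Answer: J H A G

Derivation:
Walk down from root: J -> H -> A -> G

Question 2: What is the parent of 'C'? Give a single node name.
Scan adjacency: C appears as child of G

Answer: G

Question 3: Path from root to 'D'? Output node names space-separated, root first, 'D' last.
Walk down from root: J -> F -> D

Answer: J F D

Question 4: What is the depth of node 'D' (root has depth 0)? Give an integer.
Path from root to D: J -> F -> D
Depth = number of edges = 2

Answer: 2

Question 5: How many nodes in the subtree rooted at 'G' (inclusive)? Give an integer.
Answer: 2

Derivation:
Subtree rooted at G contains: C, G
Count = 2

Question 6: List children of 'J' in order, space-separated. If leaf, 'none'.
Node J's children (from adjacency): H, B, F

Answer: H B F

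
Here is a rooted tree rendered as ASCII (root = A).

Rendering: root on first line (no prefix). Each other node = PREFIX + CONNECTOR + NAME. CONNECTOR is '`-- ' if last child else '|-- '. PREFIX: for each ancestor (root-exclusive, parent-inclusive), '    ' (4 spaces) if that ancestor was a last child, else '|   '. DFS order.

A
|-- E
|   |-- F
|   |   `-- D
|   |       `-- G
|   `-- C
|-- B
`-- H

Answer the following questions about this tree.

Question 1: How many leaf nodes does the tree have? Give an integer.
Answer: 4

Derivation:
Leaves (nodes with no children): B, C, G, H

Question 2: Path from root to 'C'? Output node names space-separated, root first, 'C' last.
Walk down from root: A -> E -> C

Answer: A E C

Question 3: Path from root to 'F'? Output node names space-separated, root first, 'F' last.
Answer: A E F

Derivation:
Walk down from root: A -> E -> F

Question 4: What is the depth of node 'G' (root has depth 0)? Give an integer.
Path from root to G: A -> E -> F -> D -> G
Depth = number of edges = 4

Answer: 4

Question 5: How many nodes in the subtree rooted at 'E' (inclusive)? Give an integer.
Subtree rooted at E contains: C, D, E, F, G
Count = 5

Answer: 5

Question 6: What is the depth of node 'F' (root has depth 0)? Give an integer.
Path from root to F: A -> E -> F
Depth = number of edges = 2

Answer: 2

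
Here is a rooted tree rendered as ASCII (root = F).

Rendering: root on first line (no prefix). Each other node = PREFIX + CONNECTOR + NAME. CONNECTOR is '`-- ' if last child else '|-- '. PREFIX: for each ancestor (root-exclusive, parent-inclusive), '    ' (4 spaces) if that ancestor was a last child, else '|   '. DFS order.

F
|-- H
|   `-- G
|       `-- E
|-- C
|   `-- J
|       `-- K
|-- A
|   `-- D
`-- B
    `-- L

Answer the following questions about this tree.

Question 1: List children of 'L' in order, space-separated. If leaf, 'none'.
Answer: none

Derivation:
Node L's children (from adjacency): (leaf)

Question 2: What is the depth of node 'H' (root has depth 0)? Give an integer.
Answer: 1

Derivation:
Path from root to H: F -> H
Depth = number of edges = 1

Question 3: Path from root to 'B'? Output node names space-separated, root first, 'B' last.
Answer: F B

Derivation:
Walk down from root: F -> B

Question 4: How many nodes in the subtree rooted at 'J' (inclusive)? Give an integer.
Answer: 2

Derivation:
Subtree rooted at J contains: J, K
Count = 2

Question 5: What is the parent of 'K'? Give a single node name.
Answer: J

Derivation:
Scan adjacency: K appears as child of J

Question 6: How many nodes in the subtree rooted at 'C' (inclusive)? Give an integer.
Subtree rooted at C contains: C, J, K
Count = 3

Answer: 3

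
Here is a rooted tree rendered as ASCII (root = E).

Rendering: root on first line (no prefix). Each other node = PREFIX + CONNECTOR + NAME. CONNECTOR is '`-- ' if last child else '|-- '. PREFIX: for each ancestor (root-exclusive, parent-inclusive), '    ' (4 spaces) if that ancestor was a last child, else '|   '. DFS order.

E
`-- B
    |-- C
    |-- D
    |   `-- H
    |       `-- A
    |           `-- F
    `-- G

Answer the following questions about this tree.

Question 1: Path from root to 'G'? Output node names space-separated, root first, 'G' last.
Walk down from root: E -> B -> G

Answer: E B G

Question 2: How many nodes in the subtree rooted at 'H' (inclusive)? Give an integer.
Answer: 3

Derivation:
Subtree rooted at H contains: A, F, H
Count = 3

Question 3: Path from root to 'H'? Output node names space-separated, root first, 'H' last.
Walk down from root: E -> B -> D -> H

Answer: E B D H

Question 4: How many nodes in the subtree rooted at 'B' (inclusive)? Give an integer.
Subtree rooted at B contains: A, B, C, D, F, G, H
Count = 7

Answer: 7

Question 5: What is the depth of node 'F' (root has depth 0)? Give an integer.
Answer: 5

Derivation:
Path from root to F: E -> B -> D -> H -> A -> F
Depth = number of edges = 5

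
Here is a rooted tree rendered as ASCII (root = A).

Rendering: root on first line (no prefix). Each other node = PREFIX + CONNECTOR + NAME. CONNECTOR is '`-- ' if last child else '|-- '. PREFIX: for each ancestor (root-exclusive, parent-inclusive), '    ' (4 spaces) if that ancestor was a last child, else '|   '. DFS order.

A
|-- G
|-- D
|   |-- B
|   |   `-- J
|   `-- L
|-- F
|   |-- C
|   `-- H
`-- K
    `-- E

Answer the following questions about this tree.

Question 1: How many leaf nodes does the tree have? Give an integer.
Leaves (nodes with no children): C, E, G, H, J, L

Answer: 6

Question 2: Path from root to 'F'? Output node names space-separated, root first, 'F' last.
Answer: A F

Derivation:
Walk down from root: A -> F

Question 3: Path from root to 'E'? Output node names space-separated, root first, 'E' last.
Walk down from root: A -> K -> E

Answer: A K E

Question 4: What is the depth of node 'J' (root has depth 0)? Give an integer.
Answer: 3

Derivation:
Path from root to J: A -> D -> B -> J
Depth = number of edges = 3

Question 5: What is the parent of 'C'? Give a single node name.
Answer: F

Derivation:
Scan adjacency: C appears as child of F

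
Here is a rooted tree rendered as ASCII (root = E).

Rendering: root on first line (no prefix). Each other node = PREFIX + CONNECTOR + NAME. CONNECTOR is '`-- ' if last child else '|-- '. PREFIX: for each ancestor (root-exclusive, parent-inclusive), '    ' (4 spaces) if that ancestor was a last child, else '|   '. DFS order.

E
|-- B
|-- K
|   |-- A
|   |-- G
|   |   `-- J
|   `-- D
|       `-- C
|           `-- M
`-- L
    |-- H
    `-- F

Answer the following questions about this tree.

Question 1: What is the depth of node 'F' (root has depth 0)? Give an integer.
Path from root to F: E -> L -> F
Depth = number of edges = 2

Answer: 2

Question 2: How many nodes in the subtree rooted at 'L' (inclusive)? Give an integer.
Answer: 3

Derivation:
Subtree rooted at L contains: F, H, L
Count = 3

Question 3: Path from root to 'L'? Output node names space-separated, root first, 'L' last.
Answer: E L

Derivation:
Walk down from root: E -> L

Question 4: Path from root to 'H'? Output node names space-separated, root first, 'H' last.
Walk down from root: E -> L -> H

Answer: E L H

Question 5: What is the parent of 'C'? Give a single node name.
Scan adjacency: C appears as child of D

Answer: D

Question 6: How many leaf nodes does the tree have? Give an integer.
Leaves (nodes with no children): A, B, F, H, J, M

Answer: 6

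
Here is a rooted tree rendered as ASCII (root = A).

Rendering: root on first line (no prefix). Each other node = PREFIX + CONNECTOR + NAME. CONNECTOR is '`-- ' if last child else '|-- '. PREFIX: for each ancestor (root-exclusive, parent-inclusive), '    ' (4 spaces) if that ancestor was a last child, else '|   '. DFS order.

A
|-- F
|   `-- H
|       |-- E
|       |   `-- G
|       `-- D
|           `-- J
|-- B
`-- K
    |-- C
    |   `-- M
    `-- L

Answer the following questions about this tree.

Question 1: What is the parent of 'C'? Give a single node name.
Scan adjacency: C appears as child of K

Answer: K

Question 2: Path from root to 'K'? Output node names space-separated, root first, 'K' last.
Walk down from root: A -> K

Answer: A K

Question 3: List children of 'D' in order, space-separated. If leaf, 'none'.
Answer: J

Derivation:
Node D's children (from adjacency): J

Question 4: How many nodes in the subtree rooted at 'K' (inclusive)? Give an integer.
Subtree rooted at K contains: C, K, L, M
Count = 4

Answer: 4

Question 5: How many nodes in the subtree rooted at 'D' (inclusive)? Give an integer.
Subtree rooted at D contains: D, J
Count = 2

Answer: 2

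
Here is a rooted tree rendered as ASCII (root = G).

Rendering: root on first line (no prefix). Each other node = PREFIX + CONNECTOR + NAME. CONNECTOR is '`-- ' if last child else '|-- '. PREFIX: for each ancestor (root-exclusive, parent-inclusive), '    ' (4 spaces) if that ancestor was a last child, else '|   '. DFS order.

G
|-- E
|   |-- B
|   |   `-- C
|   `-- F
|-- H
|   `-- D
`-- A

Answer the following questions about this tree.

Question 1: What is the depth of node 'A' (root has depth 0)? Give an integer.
Path from root to A: G -> A
Depth = number of edges = 1

Answer: 1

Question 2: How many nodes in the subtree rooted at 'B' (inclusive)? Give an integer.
Answer: 2

Derivation:
Subtree rooted at B contains: B, C
Count = 2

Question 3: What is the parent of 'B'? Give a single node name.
Scan adjacency: B appears as child of E

Answer: E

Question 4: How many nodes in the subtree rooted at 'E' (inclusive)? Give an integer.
Subtree rooted at E contains: B, C, E, F
Count = 4

Answer: 4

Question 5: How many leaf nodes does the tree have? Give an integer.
Answer: 4

Derivation:
Leaves (nodes with no children): A, C, D, F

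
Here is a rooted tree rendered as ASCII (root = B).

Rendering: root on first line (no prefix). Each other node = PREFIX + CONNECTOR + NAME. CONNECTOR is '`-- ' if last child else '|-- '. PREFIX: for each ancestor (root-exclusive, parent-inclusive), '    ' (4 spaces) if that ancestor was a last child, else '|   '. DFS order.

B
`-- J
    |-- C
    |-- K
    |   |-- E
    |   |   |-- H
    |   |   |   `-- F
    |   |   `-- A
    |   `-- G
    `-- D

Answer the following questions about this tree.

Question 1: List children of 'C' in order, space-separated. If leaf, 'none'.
Answer: none

Derivation:
Node C's children (from adjacency): (leaf)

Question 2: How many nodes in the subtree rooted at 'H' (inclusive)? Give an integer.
Subtree rooted at H contains: F, H
Count = 2

Answer: 2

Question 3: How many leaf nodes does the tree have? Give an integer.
Leaves (nodes with no children): A, C, D, F, G

Answer: 5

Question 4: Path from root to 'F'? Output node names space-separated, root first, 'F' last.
Answer: B J K E H F

Derivation:
Walk down from root: B -> J -> K -> E -> H -> F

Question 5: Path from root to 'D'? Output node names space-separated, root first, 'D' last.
Walk down from root: B -> J -> D

Answer: B J D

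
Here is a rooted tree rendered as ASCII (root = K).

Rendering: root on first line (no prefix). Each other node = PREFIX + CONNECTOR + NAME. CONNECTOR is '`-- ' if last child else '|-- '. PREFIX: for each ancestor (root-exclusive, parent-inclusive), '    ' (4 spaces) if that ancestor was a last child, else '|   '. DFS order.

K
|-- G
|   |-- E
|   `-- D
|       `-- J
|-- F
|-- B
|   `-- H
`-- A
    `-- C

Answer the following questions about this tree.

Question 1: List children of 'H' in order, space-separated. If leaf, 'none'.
Node H's children (from adjacency): (leaf)

Answer: none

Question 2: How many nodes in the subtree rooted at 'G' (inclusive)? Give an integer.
Answer: 4

Derivation:
Subtree rooted at G contains: D, E, G, J
Count = 4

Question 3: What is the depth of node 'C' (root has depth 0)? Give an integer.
Path from root to C: K -> A -> C
Depth = number of edges = 2

Answer: 2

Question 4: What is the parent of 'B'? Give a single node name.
Scan adjacency: B appears as child of K

Answer: K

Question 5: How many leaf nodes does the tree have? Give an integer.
Answer: 5

Derivation:
Leaves (nodes with no children): C, E, F, H, J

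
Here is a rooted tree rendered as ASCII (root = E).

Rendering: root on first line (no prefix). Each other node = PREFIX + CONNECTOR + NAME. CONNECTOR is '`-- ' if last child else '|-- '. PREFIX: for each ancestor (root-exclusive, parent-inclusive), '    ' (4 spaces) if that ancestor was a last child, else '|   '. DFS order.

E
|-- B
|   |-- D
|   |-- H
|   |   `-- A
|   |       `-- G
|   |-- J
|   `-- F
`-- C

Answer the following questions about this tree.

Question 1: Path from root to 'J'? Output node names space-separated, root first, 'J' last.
Answer: E B J

Derivation:
Walk down from root: E -> B -> J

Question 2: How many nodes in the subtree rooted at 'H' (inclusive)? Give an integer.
Subtree rooted at H contains: A, G, H
Count = 3

Answer: 3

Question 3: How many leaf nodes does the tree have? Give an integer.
Leaves (nodes with no children): C, D, F, G, J

Answer: 5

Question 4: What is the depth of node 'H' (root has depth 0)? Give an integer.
Path from root to H: E -> B -> H
Depth = number of edges = 2

Answer: 2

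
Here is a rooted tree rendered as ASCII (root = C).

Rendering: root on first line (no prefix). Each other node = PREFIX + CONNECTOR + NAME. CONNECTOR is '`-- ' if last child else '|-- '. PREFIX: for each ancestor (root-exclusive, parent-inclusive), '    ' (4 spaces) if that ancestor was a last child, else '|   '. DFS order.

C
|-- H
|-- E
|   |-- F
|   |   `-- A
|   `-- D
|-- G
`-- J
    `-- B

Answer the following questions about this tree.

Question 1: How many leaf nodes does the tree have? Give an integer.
Leaves (nodes with no children): A, B, D, G, H

Answer: 5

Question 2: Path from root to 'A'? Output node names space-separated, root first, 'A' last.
Walk down from root: C -> E -> F -> A

Answer: C E F A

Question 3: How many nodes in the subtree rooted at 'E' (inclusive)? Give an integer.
Answer: 4

Derivation:
Subtree rooted at E contains: A, D, E, F
Count = 4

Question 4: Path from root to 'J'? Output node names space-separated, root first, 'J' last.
Walk down from root: C -> J

Answer: C J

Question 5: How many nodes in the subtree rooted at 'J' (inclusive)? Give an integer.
Answer: 2

Derivation:
Subtree rooted at J contains: B, J
Count = 2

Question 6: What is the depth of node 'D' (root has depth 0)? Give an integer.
Path from root to D: C -> E -> D
Depth = number of edges = 2

Answer: 2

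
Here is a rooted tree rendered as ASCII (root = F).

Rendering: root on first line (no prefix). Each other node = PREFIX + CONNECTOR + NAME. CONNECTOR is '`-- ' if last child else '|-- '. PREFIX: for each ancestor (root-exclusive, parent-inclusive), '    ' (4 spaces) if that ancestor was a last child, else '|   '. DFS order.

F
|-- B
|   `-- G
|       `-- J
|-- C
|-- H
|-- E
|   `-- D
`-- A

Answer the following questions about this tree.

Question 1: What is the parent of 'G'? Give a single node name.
Answer: B

Derivation:
Scan adjacency: G appears as child of B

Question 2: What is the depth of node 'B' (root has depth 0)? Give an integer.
Answer: 1

Derivation:
Path from root to B: F -> B
Depth = number of edges = 1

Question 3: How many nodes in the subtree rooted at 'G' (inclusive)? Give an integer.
Answer: 2

Derivation:
Subtree rooted at G contains: G, J
Count = 2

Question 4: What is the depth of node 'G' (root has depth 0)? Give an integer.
Answer: 2

Derivation:
Path from root to G: F -> B -> G
Depth = number of edges = 2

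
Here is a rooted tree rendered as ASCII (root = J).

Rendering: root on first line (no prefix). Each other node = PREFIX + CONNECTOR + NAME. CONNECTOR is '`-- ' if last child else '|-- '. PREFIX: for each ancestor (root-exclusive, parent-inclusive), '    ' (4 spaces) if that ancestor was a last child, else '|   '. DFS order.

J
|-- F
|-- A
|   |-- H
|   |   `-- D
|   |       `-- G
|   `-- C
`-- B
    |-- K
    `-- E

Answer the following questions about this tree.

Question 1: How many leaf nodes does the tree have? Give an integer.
Answer: 5

Derivation:
Leaves (nodes with no children): C, E, F, G, K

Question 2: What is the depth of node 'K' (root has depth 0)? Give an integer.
Path from root to K: J -> B -> K
Depth = number of edges = 2

Answer: 2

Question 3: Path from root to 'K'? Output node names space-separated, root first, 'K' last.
Walk down from root: J -> B -> K

Answer: J B K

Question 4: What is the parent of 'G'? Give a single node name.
Answer: D

Derivation:
Scan adjacency: G appears as child of D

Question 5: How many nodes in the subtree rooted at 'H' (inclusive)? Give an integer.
Answer: 3

Derivation:
Subtree rooted at H contains: D, G, H
Count = 3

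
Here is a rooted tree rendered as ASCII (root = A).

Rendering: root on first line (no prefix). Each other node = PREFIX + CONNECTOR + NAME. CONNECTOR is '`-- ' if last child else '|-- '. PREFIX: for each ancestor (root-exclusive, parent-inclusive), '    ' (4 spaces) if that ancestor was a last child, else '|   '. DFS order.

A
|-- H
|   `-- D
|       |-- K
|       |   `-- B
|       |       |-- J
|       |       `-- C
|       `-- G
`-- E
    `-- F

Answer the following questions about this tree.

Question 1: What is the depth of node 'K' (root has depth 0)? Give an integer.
Answer: 3

Derivation:
Path from root to K: A -> H -> D -> K
Depth = number of edges = 3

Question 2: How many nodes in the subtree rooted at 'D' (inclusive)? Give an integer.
Subtree rooted at D contains: B, C, D, G, J, K
Count = 6

Answer: 6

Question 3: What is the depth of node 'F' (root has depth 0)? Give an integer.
Path from root to F: A -> E -> F
Depth = number of edges = 2

Answer: 2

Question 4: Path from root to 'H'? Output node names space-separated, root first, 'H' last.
Walk down from root: A -> H

Answer: A H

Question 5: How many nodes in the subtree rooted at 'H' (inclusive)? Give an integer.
Answer: 7

Derivation:
Subtree rooted at H contains: B, C, D, G, H, J, K
Count = 7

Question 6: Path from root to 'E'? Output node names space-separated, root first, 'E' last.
Answer: A E

Derivation:
Walk down from root: A -> E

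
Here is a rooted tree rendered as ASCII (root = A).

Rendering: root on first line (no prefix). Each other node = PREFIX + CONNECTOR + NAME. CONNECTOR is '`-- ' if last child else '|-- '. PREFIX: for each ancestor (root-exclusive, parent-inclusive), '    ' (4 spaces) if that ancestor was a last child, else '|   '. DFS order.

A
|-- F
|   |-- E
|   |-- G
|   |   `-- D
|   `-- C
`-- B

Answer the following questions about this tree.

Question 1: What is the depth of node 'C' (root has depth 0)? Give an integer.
Path from root to C: A -> F -> C
Depth = number of edges = 2

Answer: 2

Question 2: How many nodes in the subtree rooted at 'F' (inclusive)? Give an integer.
Answer: 5

Derivation:
Subtree rooted at F contains: C, D, E, F, G
Count = 5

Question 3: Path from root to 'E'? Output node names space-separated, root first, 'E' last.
Walk down from root: A -> F -> E

Answer: A F E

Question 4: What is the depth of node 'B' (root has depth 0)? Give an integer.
Answer: 1

Derivation:
Path from root to B: A -> B
Depth = number of edges = 1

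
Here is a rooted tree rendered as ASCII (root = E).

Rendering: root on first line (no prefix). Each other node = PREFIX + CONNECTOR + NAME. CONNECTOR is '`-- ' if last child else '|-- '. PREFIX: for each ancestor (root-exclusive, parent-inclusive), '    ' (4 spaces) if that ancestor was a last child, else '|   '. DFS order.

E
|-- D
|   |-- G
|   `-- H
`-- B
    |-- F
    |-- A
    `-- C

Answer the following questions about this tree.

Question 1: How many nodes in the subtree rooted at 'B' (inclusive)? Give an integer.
Answer: 4

Derivation:
Subtree rooted at B contains: A, B, C, F
Count = 4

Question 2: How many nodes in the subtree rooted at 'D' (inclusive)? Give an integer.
Subtree rooted at D contains: D, G, H
Count = 3

Answer: 3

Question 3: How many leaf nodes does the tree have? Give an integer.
Answer: 5

Derivation:
Leaves (nodes with no children): A, C, F, G, H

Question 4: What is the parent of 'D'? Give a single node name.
Scan adjacency: D appears as child of E

Answer: E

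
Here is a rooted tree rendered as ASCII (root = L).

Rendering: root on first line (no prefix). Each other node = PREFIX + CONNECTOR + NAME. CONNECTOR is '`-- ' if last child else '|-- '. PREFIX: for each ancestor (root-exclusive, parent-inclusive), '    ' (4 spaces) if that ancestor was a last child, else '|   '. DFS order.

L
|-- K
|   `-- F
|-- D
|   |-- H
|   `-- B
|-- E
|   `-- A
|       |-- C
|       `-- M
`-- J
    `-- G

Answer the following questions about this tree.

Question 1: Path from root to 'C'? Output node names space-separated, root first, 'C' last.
Walk down from root: L -> E -> A -> C

Answer: L E A C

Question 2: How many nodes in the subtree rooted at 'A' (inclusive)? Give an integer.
Answer: 3

Derivation:
Subtree rooted at A contains: A, C, M
Count = 3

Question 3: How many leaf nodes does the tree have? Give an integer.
Leaves (nodes with no children): B, C, F, G, H, M

Answer: 6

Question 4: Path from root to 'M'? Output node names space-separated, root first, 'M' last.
Answer: L E A M

Derivation:
Walk down from root: L -> E -> A -> M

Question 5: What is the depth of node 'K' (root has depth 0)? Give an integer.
Path from root to K: L -> K
Depth = number of edges = 1

Answer: 1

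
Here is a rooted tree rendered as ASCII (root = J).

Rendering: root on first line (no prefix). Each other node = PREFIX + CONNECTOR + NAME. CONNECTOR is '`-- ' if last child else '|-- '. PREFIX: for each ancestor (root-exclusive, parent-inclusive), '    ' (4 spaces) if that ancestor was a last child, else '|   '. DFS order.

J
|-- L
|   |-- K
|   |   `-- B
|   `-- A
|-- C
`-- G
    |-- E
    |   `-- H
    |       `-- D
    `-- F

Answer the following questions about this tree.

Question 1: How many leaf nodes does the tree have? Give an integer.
Answer: 5

Derivation:
Leaves (nodes with no children): A, B, C, D, F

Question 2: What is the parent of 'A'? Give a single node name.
Scan adjacency: A appears as child of L

Answer: L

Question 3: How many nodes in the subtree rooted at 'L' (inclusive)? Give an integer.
Subtree rooted at L contains: A, B, K, L
Count = 4

Answer: 4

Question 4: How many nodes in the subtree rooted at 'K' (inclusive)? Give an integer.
Subtree rooted at K contains: B, K
Count = 2

Answer: 2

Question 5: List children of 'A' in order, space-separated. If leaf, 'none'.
Node A's children (from adjacency): (leaf)

Answer: none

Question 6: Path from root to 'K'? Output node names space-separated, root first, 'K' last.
Answer: J L K

Derivation:
Walk down from root: J -> L -> K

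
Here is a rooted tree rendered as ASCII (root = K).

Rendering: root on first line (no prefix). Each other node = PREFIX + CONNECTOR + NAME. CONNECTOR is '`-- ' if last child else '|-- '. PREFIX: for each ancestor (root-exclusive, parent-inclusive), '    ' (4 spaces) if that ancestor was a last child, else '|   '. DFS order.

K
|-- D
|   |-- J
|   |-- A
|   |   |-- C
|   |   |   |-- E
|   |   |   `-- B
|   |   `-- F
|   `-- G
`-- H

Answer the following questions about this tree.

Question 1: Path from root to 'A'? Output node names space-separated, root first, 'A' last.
Walk down from root: K -> D -> A

Answer: K D A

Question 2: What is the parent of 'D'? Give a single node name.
Answer: K

Derivation:
Scan adjacency: D appears as child of K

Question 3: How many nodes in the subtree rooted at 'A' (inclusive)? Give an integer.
Subtree rooted at A contains: A, B, C, E, F
Count = 5

Answer: 5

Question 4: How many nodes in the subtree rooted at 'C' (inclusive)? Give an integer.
Answer: 3

Derivation:
Subtree rooted at C contains: B, C, E
Count = 3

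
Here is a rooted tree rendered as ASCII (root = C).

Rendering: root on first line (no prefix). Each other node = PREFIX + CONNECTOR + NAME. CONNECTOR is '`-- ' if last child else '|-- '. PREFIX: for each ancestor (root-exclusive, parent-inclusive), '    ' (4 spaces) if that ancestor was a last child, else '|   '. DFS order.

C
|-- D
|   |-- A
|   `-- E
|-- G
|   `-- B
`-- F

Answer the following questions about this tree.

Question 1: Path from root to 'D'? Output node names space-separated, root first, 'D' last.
Walk down from root: C -> D

Answer: C D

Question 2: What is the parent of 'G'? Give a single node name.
Scan adjacency: G appears as child of C

Answer: C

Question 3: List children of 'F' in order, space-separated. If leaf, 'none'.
Node F's children (from adjacency): (leaf)

Answer: none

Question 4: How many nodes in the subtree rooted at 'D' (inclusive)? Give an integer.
Answer: 3

Derivation:
Subtree rooted at D contains: A, D, E
Count = 3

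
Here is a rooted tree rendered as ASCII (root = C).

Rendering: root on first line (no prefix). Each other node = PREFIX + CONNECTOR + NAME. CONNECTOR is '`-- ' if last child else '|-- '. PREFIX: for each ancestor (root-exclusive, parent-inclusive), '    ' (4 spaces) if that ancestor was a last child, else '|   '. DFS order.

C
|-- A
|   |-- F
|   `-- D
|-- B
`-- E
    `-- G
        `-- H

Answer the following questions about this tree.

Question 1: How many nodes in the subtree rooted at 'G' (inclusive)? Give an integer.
Subtree rooted at G contains: G, H
Count = 2

Answer: 2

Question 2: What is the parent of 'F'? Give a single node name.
Scan adjacency: F appears as child of A

Answer: A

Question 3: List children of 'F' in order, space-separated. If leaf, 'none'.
Answer: none

Derivation:
Node F's children (from adjacency): (leaf)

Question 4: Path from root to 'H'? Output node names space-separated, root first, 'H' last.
Answer: C E G H

Derivation:
Walk down from root: C -> E -> G -> H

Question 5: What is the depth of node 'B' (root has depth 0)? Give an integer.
Path from root to B: C -> B
Depth = number of edges = 1

Answer: 1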